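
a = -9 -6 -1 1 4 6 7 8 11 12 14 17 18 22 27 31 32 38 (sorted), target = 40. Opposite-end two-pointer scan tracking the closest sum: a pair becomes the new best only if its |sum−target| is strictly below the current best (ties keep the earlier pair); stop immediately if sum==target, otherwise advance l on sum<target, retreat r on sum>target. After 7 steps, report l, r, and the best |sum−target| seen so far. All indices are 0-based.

l=6, r=16, best |Δ|=1

[0,17] -9+38=29 d=11 * → l++
[1,17] -6+38=32 d=8 * → l++
[2,17] -1+38=37 d=3 * → l++
[3,17] 1+38=39 d=1 * → l++
[4,17] 4+38=42 d=2 → r--
[4,16] 4+32=36 d=4 → l++
[5,16] 6+32=38 d=2 → l++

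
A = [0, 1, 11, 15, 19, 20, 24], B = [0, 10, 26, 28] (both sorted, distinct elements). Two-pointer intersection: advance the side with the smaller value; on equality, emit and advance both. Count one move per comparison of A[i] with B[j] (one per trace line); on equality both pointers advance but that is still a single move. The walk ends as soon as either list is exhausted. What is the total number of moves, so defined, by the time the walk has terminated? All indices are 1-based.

8 moves

i=1 j=1: 0==0 emit, i++,j++
i=2 j=2: 1<10, i++
i=3 j=2: 11>10, j++
i=3 j=3: 11<26, i++
i=4 j=3: 15<26, i++
i=5 j=3: 19<26, i++
i=6 j=3: 20<26, i++
i=7 j=3: 24<26, i++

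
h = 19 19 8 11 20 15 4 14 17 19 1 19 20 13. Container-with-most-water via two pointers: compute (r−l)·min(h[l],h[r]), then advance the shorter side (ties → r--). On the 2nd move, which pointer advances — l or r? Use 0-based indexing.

l

[0,13] min(19,13)*13=169 best=169 * → r--
[0,12] min(19,20)*12=228 best=228 * → l++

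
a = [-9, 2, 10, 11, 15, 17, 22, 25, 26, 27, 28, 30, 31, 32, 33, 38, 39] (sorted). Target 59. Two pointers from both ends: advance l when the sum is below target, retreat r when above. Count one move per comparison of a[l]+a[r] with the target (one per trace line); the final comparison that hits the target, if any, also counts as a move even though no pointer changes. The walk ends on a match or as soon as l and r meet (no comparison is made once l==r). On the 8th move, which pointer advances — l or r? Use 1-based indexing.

l=1 r=17: -9+39=30 <59, l++
l=2 r=17: 2+39=41 <59, l++
l=3 r=17: 10+39=49 <59, l++
l=4 r=17: 11+39=50 <59, l++
l=5 r=17: 15+39=54 <59, l++
l=6 r=17: 17+39=56 <59, l++
l=7 r=17: 22+39=61 >59, r--
l=7 r=16: 22+38=60 >59, r--

r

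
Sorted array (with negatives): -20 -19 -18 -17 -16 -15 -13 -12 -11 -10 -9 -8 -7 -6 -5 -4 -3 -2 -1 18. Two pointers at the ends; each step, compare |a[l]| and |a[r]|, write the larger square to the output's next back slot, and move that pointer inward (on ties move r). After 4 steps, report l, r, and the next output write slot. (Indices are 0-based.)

l=3, r=18, next write slot=15

[0,19] |-20|>|18| out[19]=400 → l++
[1,19] |-19|>|18| out[18]=361 → l++
[2,19] |-18|<=|18| out[17]=324 → r--
[2,18] |-18|>|-1| out[16]=324 → l++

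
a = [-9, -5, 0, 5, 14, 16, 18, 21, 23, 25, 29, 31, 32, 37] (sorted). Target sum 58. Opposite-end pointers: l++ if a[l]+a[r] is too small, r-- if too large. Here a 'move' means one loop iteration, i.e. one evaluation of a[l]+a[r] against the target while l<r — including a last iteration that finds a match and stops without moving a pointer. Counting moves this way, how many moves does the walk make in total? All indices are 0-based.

8 moves

l=0 r=13: -9+37=28 <58, l++
l=1 r=13: -5+37=32 <58, l++
l=2 r=13: 0+37=37 <58, l++
l=3 r=13: 5+37=42 <58, l++
l=4 r=13: 14+37=51 <58, l++
l=5 r=13: 16+37=53 <58, l++
l=6 r=13: 18+37=55 <58, l++
l=7 r=13: 21+37=58, found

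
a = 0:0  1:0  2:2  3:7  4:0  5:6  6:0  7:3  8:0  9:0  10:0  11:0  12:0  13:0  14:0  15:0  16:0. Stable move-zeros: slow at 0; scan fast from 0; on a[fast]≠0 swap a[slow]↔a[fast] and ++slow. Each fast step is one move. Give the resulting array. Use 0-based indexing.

[2, 7, 6, 3, 0, 0, 0, 0, 0, 0, 0, 0, 0, 0, 0, 0, 0]

slow=0 fast=0: a[fast]=0, fast++
slow=0 fast=1: a[fast]=0, fast++
slow=0 fast=2: a[fast]=2≠0 swap→a[0]=2, slow++,fast++
slow=1 fast=3: a[fast]=7≠0 swap→a[1]=7, slow++,fast++
slow=2 fast=4: a[fast]=0, fast++
slow=2 fast=5: a[fast]=6≠0 swap→a[2]=6, slow++,fast++
slow=3 fast=6: a[fast]=0, fast++
slow=3 fast=7: a[fast]=3≠0 swap→a[3]=3, slow++,fast++
slow=4 fast=8: a[fast]=0, fast++
slow=4 fast=9: a[fast]=0, fast++
slow=4 fast=10: a[fast]=0, fast++
slow=4 fast=11: a[fast]=0, fast++
slow=4 fast=12: a[fast]=0, fast++
slow=4 fast=13: a[fast]=0, fast++
slow=4 fast=14: a[fast]=0, fast++
slow=4 fast=15: a[fast]=0, fast++
slow=4 fast=16: a[fast]=0, fast++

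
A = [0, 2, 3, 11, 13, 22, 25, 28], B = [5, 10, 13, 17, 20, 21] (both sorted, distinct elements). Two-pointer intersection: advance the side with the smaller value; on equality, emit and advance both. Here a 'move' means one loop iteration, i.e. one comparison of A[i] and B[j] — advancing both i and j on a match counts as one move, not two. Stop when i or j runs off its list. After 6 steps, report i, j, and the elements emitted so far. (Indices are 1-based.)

i=1 j=1: 0<5, i++
i=2 j=1: 2<5, i++
i=3 j=1: 3<5, i++
i=4 j=1: 11>5, j++
i=4 j=2: 11>10, j++
i=4 j=3: 11<13, i++

i=5, j=3, emitted=[]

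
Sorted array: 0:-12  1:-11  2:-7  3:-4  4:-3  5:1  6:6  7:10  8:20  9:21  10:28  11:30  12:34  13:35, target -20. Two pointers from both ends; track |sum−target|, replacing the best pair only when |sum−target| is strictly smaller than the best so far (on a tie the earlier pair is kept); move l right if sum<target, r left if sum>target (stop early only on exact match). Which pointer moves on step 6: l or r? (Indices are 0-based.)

r

l=0 r=13: -12+35=23 d=43 *, r--
l=0 r=12: -12+34=22 d=42 *, r--
l=0 r=11: -12+30=18 d=38 *, r--
l=0 r=10: -12+28=16 d=36 *, r--
l=0 r=9: -12+21=9 d=29 *, r--
l=0 r=8: -12+20=8 d=28 *, r--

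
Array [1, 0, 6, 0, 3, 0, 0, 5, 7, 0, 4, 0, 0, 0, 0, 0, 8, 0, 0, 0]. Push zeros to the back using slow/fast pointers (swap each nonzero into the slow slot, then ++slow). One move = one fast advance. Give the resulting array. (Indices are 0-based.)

(s=0,f=0) a[fast]=1≠0 swap→a[0]=1 → slow++,fast++
(s=1,f=1) a[fast]=0 → fast++
(s=1,f=2) a[fast]=6≠0 swap→a[1]=6 → slow++,fast++
(s=2,f=3) a[fast]=0 → fast++
(s=2,f=4) a[fast]=3≠0 swap→a[2]=3 → slow++,fast++
(s=3,f=5) a[fast]=0 → fast++
(s=3,f=6) a[fast]=0 → fast++
(s=3,f=7) a[fast]=5≠0 swap→a[3]=5 → slow++,fast++
(s=4,f=8) a[fast]=7≠0 swap→a[4]=7 → slow++,fast++
(s=5,f=9) a[fast]=0 → fast++
(s=5,f=10) a[fast]=4≠0 swap→a[5]=4 → slow++,fast++
(s=6,f=11) a[fast]=0 → fast++
(s=6,f=12) a[fast]=0 → fast++
(s=6,f=13) a[fast]=0 → fast++
(s=6,f=14) a[fast]=0 → fast++
(s=6,f=15) a[fast]=0 → fast++
(s=6,f=16) a[fast]=8≠0 swap→a[6]=8 → slow++,fast++
(s=7,f=17) a[fast]=0 → fast++
(s=7,f=18) a[fast]=0 → fast++
(s=7,f=19) a[fast]=0 → fast++

[1, 6, 3, 5, 7, 4, 8, 0, 0, 0, 0, 0, 0, 0, 0, 0, 0, 0, 0, 0]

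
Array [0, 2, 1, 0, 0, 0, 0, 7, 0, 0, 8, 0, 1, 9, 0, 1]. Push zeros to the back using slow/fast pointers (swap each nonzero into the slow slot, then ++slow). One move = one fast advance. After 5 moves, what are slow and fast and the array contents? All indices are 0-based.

slow=2, fast=5, a=[2, 1, 0, 0, 0, 0, 0, 7, 0, 0, 8, 0, 1, 9, 0, 1]

(s=0,f=0) a[fast]=0 → fast++
(s=0,f=1) a[fast]=2≠0 swap→a[0]=2 → slow++,fast++
(s=1,f=2) a[fast]=1≠0 swap→a[1]=1 → slow++,fast++
(s=2,f=3) a[fast]=0 → fast++
(s=2,f=4) a[fast]=0 → fast++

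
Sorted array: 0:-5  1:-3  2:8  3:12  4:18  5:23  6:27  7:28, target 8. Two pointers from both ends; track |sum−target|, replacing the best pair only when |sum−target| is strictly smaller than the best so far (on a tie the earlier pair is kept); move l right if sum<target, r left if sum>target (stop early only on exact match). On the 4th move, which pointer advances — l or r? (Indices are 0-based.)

r

l=0 r=7: -5+28=23 d=15 *, r--
l=0 r=6: -5+27=22 d=14 *, r--
l=0 r=5: -5+23=18 d=10 *, r--
l=0 r=4: -5+18=13 d=5 *, r--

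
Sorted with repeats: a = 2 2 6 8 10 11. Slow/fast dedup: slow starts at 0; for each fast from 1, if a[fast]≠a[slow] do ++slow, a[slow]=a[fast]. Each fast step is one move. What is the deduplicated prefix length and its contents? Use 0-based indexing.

slow=0 fast=1: a[fast]=2=a[slow] dup, fast++
slow=0 fast=2: a[fast]=6≠a[slow]=2 write a[1]=6, slow++,fast++
slow=1 fast=3: a[fast]=8≠a[slow]=6 write a[2]=8, slow++,fast++
slow=2 fast=4: a[fast]=10≠a[slow]=8 write a[3]=10, slow++,fast++
slow=3 fast=5: a[fast]=11≠a[slow]=10 write a[4]=11, slow++,fast++

length 5; prefix = [2, 6, 8, 10, 11]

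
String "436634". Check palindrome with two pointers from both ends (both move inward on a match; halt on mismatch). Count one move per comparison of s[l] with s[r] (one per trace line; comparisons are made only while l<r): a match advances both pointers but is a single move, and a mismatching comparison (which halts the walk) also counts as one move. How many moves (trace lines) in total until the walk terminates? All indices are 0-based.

l=0 r=5: '4'=='4', l++,r--
l=1 r=4: '3'=='3', l++,r--
l=2 r=3: '6'=='6', l++,r--

3 moves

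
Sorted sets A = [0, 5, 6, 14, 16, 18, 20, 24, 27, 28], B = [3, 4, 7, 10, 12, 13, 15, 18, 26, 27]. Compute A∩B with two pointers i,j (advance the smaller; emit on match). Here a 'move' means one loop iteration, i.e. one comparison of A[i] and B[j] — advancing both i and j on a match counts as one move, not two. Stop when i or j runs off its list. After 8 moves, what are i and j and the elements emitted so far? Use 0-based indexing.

i=3, j=5, emitted=[]

[i=0,j=0] 0<3 → i++
[i=1,j=0] 5>3 → j++
[i=1,j=1] 5>4 → j++
[i=1,j=2] 5<7 → i++
[i=2,j=2] 6<7 → i++
[i=3,j=2] 14>7 → j++
[i=3,j=3] 14>10 → j++
[i=3,j=4] 14>12 → j++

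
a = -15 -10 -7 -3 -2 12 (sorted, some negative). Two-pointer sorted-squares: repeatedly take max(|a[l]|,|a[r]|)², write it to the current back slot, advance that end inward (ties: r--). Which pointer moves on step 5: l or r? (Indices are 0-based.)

l

l=0 r=5: |-15|>|12| out[5]=225, l++
l=1 r=5: |-10|<=|12| out[4]=144, r--
l=1 r=4: |-10|>|-2| out[3]=100, l++
l=2 r=4: |-7|>|-2| out[2]=49, l++
l=3 r=4: |-3|>|-2| out[1]=9, l++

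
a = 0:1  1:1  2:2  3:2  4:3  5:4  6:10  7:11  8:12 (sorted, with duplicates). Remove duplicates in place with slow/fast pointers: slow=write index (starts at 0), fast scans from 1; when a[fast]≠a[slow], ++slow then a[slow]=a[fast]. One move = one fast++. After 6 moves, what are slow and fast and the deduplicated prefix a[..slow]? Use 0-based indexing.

slow=4, fast=7, prefix=[1, 2, 3, 4, 10]

slow=0 fast=1: a[fast]=1=a[slow] dup, fast++
slow=0 fast=2: a[fast]=2≠a[slow]=1 write a[1]=2, slow++,fast++
slow=1 fast=3: a[fast]=2=a[slow] dup, fast++
slow=1 fast=4: a[fast]=3≠a[slow]=2 write a[2]=3, slow++,fast++
slow=2 fast=5: a[fast]=4≠a[slow]=3 write a[3]=4, slow++,fast++
slow=3 fast=6: a[fast]=10≠a[slow]=4 write a[4]=10, slow++,fast++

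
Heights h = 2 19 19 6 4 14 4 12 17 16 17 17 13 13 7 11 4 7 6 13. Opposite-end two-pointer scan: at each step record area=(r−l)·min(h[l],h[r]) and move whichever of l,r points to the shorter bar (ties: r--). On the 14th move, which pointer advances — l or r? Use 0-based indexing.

r

l=0 r=19: min(2,13)*19=38 best=38 *, l++
l=1 r=19: min(19,13)*18=234 best=234 *, r--
l=1 r=18: min(19,6)*17=102 best=234, r--
l=1 r=17: min(19,7)*16=112 best=234, r--
l=1 r=16: min(19,4)*15=60 best=234, r--
l=1 r=15: min(19,11)*14=154 best=234, r--
l=1 r=14: min(19,7)*13=91 best=234, r--
l=1 r=13: min(19,13)*12=156 best=234, r--
l=1 r=12: min(19,13)*11=143 best=234, r--
l=1 r=11: min(19,17)*10=170 best=234, r--
l=1 r=10: min(19,17)*9=153 best=234, r--
l=1 r=9: min(19,16)*8=128 best=234, r--
l=1 r=8: min(19,17)*7=119 best=234, r--
l=1 r=7: min(19,12)*6=72 best=234, r--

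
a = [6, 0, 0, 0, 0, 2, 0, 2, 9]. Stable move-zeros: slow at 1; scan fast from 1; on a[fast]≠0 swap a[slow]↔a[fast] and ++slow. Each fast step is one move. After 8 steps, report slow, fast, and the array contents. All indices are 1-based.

slow=4, fast=9, a=[6, 2, 2, 0, 0, 0, 0, 0, 9]

slow=1 fast=1: a[fast]=6≠0 swap→a[1]=6, slow++,fast++
slow=2 fast=2: a[fast]=0, fast++
slow=2 fast=3: a[fast]=0, fast++
slow=2 fast=4: a[fast]=0, fast++
slow=2 fast=5: a[fast]=0, fast++
slow=2 fast=6: a[fast]=2≠0 swap→a[2]=2, slow++,fast++
slow=3 fast=7: a[fast]=0, fast++
slow=3 fast=8: a[fast]=2≠0 swap→a[3]=2, slow++,fast++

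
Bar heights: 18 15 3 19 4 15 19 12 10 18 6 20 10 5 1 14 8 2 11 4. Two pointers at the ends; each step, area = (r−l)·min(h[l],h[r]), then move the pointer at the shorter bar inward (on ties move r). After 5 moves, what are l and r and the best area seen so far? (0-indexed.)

l=0 r=19: min(18,4)*19=76 best=76 *, r--
l=0 r=18: min(18,11)*18=198 best=198 *, r--
l=0 r=17: min(18,2)*17=34 best=198, r--
l=0 r=16: min(18,8)*16=128 best=198, r--
l=0 r=15: min(18,14)*15=210 best=210 *, r--

l=0, r=14, best area=210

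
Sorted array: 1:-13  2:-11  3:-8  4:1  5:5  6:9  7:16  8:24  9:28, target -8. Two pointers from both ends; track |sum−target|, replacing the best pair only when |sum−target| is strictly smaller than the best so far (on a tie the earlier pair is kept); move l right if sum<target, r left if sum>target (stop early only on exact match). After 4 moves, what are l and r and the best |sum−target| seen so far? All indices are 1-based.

l=1, r=5, best |Δ|=4

l=1 r=9: -13+28=15 d=23 *, r--
l=1 r=8: -13+24=11 d=19 *, r--
l=1 r=7: -13+16=3 d=11 *, r--
l=1 r=6: -13+9=-4 d=4 *, r--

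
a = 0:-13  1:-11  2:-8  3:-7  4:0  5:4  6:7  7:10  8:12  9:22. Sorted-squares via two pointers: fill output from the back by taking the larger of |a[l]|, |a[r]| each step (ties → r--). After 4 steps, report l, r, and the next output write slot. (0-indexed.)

l=0 r=9: |-13|<=|22| out[9]=484, r--
l=0 r=8: |-13|>|12| out[8]=169, l++
l=1 r=8: |-11|<=|12| out[7]=144, r--
l=1 r=7: |-11|>|10| out[6]=121, l++

l=2, r=7, next write slot=5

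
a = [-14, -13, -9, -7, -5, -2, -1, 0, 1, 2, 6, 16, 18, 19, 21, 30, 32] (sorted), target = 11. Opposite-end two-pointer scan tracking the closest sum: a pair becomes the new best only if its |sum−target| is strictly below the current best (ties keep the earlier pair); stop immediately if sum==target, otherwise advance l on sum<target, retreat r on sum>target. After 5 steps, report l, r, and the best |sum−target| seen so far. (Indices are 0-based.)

l=2, r=13, best |Δ|=1

l=0 r=16: -14+32=18 d=7 *, r--
l=0 r=15: -14+30=16 d=5 *, r--
l=0 r=14: -14+21=7 d=4 *, l++
l=1 r=14: -13+21=8 d=3 *, l++
l=2 r=14: -9+21=12 d=1 *, r--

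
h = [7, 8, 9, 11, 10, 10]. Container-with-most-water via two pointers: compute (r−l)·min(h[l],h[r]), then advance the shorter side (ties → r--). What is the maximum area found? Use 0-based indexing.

l=0 r=5: min(7,10)*5=35 best=35 *, l++
l=1 r=5: min(8,10)*4=32 best=35, l++
l=2 r=5: min(9,10)*3=27 best=35, l++
l=3 r=5: min(11,10)*2=20 best=35, r--
l=3 r=4: min(11,10)*1=10 best=35, r--

max area = 35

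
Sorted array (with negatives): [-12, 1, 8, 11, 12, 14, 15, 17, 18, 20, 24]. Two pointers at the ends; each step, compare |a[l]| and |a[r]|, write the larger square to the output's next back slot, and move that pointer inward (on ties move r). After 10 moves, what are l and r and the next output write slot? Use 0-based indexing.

l=1, r=1, next write slot=0

[0,10] |-12|<=|24| out[10]=576 → r--
[0,9] |-12|<=|20| out[9]=400 → r--
[0,8] |-12|<=|18| out[8]=324 → r--
[0,7] |-12|<=|17| out[7]=289 → r--
[0,6] |-12|<=|15| out[6]=225 → r--
[0,5] |-12|<=|14| out[5]=196 → r--
[0,4] |-12|<=|12| out[4]=144 → r--
[0,3] |-12|>|11| out[3]=144 → l++
[1,3] |1|<=|11| out[2]=121 → r--
[1,2] |1|<=|8| out[1]=64 → r--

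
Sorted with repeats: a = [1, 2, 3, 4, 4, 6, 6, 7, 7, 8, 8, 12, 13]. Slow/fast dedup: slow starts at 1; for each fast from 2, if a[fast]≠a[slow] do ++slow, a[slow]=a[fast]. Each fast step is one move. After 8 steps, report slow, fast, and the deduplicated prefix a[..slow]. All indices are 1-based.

slow=6, fast=10, prefix=[1, 2, 3, 4, 6, 7]

(s=1,f=2) a[fast]=2≠a[slow]=1 write a[2]=2 → slow++,fast++
(s=2,f=3) a[fast]=3≠a[slow]=2 write a[3]=3 → slow++,fast++
(s=3,f=4) a[fast]=4≠a[slow]=3 write a[4]=4 → slow++,fast++
(s=4,f=5) a[fast]=4=a[slow] dup → fast++
(s=4,f=6) a[fast]=6≠a[slow]=4 write a[5]=6 → slow++,fast++
(s=5,f=7) a[fast]=6=a[slow] dup → fast++
(s=5,f=8) a[fast]=7≠a[slow]=6 write a[6]=7 → slow++,fast++
(s=6,f=9) a[fast]=7=a[slow] dup → fast++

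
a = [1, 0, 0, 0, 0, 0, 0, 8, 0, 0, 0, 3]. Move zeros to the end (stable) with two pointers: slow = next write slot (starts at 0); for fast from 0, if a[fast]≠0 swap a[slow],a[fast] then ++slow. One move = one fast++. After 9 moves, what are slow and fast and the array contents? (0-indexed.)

slow=2, fast=9, a=[1, 8, 0, 0, 0, 0, 0, 0, 0, 0, 0, 3]

(s=0,f=0) a[fast]=1≠0 swap→a[0]=1 → slow++,fast++
(s=1,f=1) a[fast]=0 → fast++
(s=1,f=2) a[fast]=0 → fast++
(s=1,f=3) a[fast]=0 → fast++
(s=1,f=4) a[fast]=0 → fast++
(s=1,f=5) a[fast]=0 → fast++
(s=1,f=6) a[fast]=0 → fast++
(s=1,f=7) a[fast]=8≠0 swap→a[1]=8 → slow++,fast++
(s=2,f=8) a[fast]=0 → fast++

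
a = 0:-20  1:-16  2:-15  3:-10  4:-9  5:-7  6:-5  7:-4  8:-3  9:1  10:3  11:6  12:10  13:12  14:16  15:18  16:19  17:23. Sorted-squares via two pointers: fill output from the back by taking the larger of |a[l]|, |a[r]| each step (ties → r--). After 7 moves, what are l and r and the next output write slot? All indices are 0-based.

l=0 r=17: |-20|<=|23| out[17]=529, r--
l=0 r=16: |-20|>|19| out[16]=400, l++
l=1 r=16: |-16|<=|19| out[15]=361, r--
l=1 r=15: |-16|<=|18| out[14]=324, r--
l=1 r=14: |-16|<=|16| out[13]=256, r--
l=1 r=13: |-16|>|12| out[12]=256, l++
l=2 r=13: |-15|>|12| out[11]=225, l++

l=3, r=13, next write slot=10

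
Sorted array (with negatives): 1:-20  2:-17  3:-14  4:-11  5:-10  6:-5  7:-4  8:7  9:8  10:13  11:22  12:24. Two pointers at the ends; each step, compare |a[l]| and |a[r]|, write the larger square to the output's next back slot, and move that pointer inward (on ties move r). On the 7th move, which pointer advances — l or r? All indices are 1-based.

[1,12] |-20|<=|24| out[12]=576 → r--
[1,11] |-20|<=|22| out[11]=484 → r--
[1,10] |-20|>|13| out[10]=400 → l++
[2,10] |-17|>|13| out[9]=289 → l++
[3,10] |-14|>|13| out[8]=196 → l++
[4,10] |-11|<=|13| out[7]=169 → r--
[4,9] |-11|>|8| out[6]=121 → l++

l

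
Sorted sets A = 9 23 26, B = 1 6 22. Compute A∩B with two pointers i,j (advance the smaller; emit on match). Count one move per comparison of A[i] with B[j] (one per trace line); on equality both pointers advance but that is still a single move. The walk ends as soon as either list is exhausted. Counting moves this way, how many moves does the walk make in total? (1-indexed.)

4 moves

[i=1,j=1] 9>1 → j++
[i=1,j=2] 9>6 → j++
[i=1,j=3] 9<22 → i++
[i=2,j=3] 23>22 → j++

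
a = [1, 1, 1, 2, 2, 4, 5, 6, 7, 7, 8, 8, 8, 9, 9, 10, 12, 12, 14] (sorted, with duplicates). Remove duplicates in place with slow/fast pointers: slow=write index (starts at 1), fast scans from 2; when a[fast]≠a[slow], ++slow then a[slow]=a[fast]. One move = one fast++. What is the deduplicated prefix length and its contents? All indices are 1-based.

(s=1,f=2) a[fast]=1=a[slow] dup → fast++
(s=1,f=3) a[fast]=1=a[slow] dup → fast++
(s=1,f=4) a[fast]=2≠a[slow]=1 write a[2]=2 → slow++,fast++
(s=2,f=5) a[fast]=2=a[slow] dup → fast++
(s=2,f=6) a[fast]=4≠a[slow]=2 write a[3]=4 → slow++,fast++
(s=3,f=7) a[fast]=5≠a[slow]=4 write a[4]=5 → slow++,fast++
(s=4,f=8) a[fast]=6≠a[slow]=5 write a[5]=6 → slow++,fast++
(s=5,f=9) a[fast]=7≠a[slow]=6 write a[6]=7 → slow++,fast++
(s=6,f=10) a[fast]=7=a[slow] dup → fast++
(s=6,f=11) a[fast]=8≠a[slow]=7 write a[7]=8 → slow++,fast++
(s=7,f=12) a[fast]=8=a[slow] dup → fast++
(s=7,f=13) a[fast]=8=a[slow] dup → fast++
(s=7,f=14) a[fast]=9≠a[slow]=8 write a[8]=9 → slow++,fast++
(s=8,f=15) a[fast]=9=a[slow] dup → fast++
(s=8,f=16) a[fast]=10≠a[slow]=9 write a[9]=10 → slow++,fast++
(s=9,f=17) a[fast]=12≠a[slow]=10 write a[10]=12 → slow++,fast++
(s=10,f=18) a[fast]=12=a[slow] dup → fast++
(s=10,f=19) a[fast]=14≠a[slow]=12 write a[11]=14 → slow++,fast++

length 11; prefix = [1, 2, 4, 5, 6, 7, 8, 9, 10, 12, 14]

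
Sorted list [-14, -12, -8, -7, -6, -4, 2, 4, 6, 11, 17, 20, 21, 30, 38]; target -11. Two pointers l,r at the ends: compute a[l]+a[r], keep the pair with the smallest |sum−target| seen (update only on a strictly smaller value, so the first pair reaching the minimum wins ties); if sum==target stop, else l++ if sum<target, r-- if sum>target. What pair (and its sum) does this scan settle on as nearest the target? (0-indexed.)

pair (-7, -4) with sum -11 (|Δ|=0)

l=0 r=14: -14+38=24 d=35 *, r--
l=0 r=13: -14+30=16 d=27 *, r--
l=0 r=12: -14+21=7 d=18 *, r--
l=0 r=11: -14+20=6 d=17 *, r--
l=0 r=10: -14+17=3 d=14 *, r--
l=0 r=9: -14+11=-3 d=8 *, r--
l=0 r=8: -14+6=-8 d=3 *, r--
l=0 r=7: -14+4=-10 d=1 *, r--
l=0 r=6: -14+2=-12 d=1, l++
l=1 r=6: -12+2=-10 d=1, r--
l=1 r=5: -12+-4=-16 d=5, l++
l=2 r=5: -8+-4=-12 d=1, l++
l=3 r=5: -7+-4=-11 d=0 *, stop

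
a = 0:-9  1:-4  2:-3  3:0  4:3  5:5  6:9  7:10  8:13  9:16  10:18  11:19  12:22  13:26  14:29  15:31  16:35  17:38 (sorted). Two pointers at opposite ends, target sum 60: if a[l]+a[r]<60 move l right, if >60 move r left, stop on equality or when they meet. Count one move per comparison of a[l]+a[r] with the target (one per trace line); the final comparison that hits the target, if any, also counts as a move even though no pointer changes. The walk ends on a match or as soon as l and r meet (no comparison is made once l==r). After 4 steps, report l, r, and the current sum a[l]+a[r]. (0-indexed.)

l=0 r=17: -9+38=29 <60, l++
l=1 r=17: -4+38=34 <60, l++
l=2 r=17: -3+38=35 <60, l++
l=3 r=17: 0+38=38 <60, l++

l=4, r=17, sum=41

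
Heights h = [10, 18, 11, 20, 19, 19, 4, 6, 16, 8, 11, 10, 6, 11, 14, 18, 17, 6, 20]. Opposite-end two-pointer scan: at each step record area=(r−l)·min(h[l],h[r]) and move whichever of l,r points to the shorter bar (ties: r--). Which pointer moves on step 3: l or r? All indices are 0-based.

l

l=0 r=18: min(10,20)*18=180 best=180 *, l++
l=1 r=18: min(18,20)*17=306 best=306 *, l++
l=2 r=18: min(11,20)*16=176 best=306, l++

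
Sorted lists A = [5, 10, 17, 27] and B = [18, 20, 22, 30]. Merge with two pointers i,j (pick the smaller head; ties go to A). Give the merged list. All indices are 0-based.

[i=0,j=0] A[i]=5<=B[j]=18 take 5 → i++
[i=1,j=0] A[i]=10<=B[j]=18 take 10 → i++
[i=2,j=0] A[i]=17<=B[j]=18 take 17 → i++
[i=3,j=0] A[i]=27>B[j]=18 take 18 → j++
[i=3,j=1] A[i]=27>B[j]=20 take 20 → j++
[i=3,j=2] A[i]=27>B[j]=22 take 22 → j++
[i=3,j=3] A[i]=27<=B[j]=30 take 27 → i++
[i=4,j=3] A done, take B[j]=30 → j++

[5, 10, 17, 18, 20, 22, 27, 30]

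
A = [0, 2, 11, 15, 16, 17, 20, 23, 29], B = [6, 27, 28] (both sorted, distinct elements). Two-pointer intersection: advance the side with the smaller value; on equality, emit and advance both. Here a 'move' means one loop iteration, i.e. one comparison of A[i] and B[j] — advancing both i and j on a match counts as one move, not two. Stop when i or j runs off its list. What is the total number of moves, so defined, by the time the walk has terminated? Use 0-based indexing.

11 moves

[i=0,j=0] 0<6 → i++
[i=1,j=0] 2<6 → i++
[i=2,j=0] 11>6 → j++
[i=2,j=1] 11<27 → i++
[i=3,j=1] 15<27 → i++
[i=4,j=1] 16<27 → i++
[i=5,j=1] 17<27 → i++
[i=6,j=1] 20<27 → i++
[i=7,j=1] 23<27 → i++
[i=8,j=1] 29>27 → j++
[i=8,j=2] 29>28 → j++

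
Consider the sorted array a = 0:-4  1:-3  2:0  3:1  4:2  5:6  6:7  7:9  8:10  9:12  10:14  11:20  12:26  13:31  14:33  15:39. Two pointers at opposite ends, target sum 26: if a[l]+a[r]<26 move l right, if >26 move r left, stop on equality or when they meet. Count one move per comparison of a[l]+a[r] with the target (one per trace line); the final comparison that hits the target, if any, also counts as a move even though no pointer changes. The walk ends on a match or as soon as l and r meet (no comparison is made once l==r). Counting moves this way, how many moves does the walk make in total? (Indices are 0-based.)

l=0 r=15: -4+39=35 >26, r--
l=0 r=14: -4+33=29 >26, r--
l=0 r=13: -4+31=27 >26, r--
l=0 r=12: -4+26=22 <26, l++
l=1 r=12: -3+26=23 <26, l++
l=2 r=12: 0+26=26, found

6 moves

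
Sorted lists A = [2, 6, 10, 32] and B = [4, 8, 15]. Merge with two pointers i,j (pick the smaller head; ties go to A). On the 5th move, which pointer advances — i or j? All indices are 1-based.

i=1 j=1: A[i]=2<=B[j]=4 take 2, i++
i=2 j=1: A[i]=6>B[j]=4 take 4, j++
i=2 j=2: A[i]=6<=B[j]=8 take 6, i++
i=3 j=2: A[i]=10>B[j]=8 take 8, j++
i=3 j=3: A[i]=10<=B[j]=15 take 10, i++

i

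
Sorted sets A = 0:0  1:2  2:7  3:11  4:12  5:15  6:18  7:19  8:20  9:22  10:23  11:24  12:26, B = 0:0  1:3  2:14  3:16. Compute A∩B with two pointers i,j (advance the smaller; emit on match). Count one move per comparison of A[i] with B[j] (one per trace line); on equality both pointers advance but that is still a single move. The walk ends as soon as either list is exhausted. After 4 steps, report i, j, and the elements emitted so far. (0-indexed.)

[i=0,j=0] 0==0 emit → i++,j++
[i=1,j=1] 2<3 → i++
[i=2,j=1] 7>3 → j++
[i=2,j=2] 7<14 → i++

i=3, j=2, emitted=[0]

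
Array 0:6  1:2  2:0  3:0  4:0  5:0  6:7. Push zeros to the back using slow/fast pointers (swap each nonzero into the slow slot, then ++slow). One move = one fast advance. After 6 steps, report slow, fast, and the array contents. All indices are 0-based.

slow=0 fast=0: a[fast]=6≠0 swap→a[0]=6, slow++,fast++
slow=1 fast=1: a[fast]=2≠0 swap→a[1]=2, slow++,fast++
slow=2 fast=2: a[fast]=0, fast++
slow=2 fast=3: a[fast]=0, fast++
slow=2 fast=4: a[fast]=0, fast++
slow=2 fast=5: a[fast]=0, fast++

slow=2, fast=6, a=[6, 2, 0, 0, 0, 0, 7]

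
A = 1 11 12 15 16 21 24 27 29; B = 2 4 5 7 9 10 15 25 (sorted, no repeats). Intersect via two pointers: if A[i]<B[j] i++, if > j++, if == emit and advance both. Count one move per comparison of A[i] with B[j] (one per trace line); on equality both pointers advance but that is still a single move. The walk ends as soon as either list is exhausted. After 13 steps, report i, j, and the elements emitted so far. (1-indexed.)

[i=1,j=1] 1<2 → i++
[i=2,j=1] 11>2 → j++
[i=2,j=2] 11>4 → j++
[i=2,j=3] 11>5 → j++
[i=2,j=4] 11>7 → j++
[i=2,j=5] 11>9 → j++
[i=2,j=6] 11>10 → j++
[i=2,j=7] 11<15 → i++
[i=3,j=7] 12<15 → i++
[i=4,j=7] 15==15 emit → i++,j++
[i=5,j=8] 16<25 → i++
[i=6,j=8] 21<25 → i++
[i=7,j=8] 24<25 → i++

i=8, j=8, emitted=[15]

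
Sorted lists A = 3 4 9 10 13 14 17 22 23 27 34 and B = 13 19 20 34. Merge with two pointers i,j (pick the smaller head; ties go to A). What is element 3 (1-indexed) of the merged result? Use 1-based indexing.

merged[3] = 9

i=1 j=1: A[i]=3<=B[j]=13 take 3, i++
i=2 j=1: A[i]=4<=B[j]=13 take 4, i++
i=3 j=1: A[i]=9<=B[j]=13 take 9, i++
i=4 j=1: A[i]=10<=B[j]=13 take 10, i++
i=5 j=1: A[i]=13<=B[j]=13 take 13, i++
i=6 j=1: A[i]=14>B[j]=13 take 13, j++
i=6 j=2: A[i]=14<=B[j]=19 take 14, i++
i=7 j=2: A[i]=17<=B[j]=19 take 17, i++
i=8 j=2: A[i]=22>B[j]=19 take 19, j++
i=8 j=3: A[i]=22>B[j]=20 take 20, j++
i=8 j=4: A[i]=22<=B[j]=34 take 22, i++
i=9 j=4: A[i]=23<=B[j]=34 take 23, i++
i=10 j=4: A[i]=27<=B[j]=34 take 27, i++
i=11 j=4: A[i]=34<=B[j]=34 take 34, i++
i=12 j=4: A done, take B[j]=34, j++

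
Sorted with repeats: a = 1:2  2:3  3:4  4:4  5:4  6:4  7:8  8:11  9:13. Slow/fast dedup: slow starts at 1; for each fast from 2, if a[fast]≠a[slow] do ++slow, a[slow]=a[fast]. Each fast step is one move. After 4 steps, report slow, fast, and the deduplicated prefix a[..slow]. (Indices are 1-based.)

slow=3, fast=6, prefix=[2, 3, 4]

(s=1,f=2) a[fast]=3≠a[slow]=2 write a[2]=3 → slow++,fast++
(s=2,f=3) a[fast]=4≠a[slow]=3 write a[3]=4 → slow++,fast++
(s=3,f=4) a[fast]=4=a[slow] dup → fast++
(s=3,f=5) a[fast]=4=a[slow] dup → fast++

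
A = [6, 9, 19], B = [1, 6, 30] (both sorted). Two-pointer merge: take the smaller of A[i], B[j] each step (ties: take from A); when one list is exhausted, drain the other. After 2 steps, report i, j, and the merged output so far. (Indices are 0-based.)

[i=0,j=0] A[i]=6>B[j]=1 take 1 → j++
[i=0,j=1] A[i]=6<=B[j]=6 take 6 → i++

i=1, j=1, merged so far=[1, 6]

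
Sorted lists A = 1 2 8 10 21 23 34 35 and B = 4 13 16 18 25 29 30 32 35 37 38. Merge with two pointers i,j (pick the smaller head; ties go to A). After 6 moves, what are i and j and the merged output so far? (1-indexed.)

i=5, j=3, merged so far=[1, 2, 4, 8, 10, 13]

[i=1,j=1] A[i]=1<=B[j]=4 take 1 → i++
[i=2,j=1] A[i]=2<=B[j]=4 take 2 → i++
[i=3,j=1] A[i]=8>B[j]=4 take 4 → j++
[i=3,j=2] A[i]=8<=B[j]=13 take 8 → i++
[i=4,j=2] A[i]=10<=B[j]=13 take 10 → i++
[i=5,j=2] A[i]=21>B[j]=13 take 13 → j++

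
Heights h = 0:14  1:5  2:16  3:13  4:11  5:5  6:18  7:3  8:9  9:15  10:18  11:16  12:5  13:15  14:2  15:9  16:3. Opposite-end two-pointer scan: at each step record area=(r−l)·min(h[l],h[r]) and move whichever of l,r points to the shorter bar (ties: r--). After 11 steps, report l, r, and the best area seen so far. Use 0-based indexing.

l=0 r=16: min(14,3)*16=48 best=48 *, r--
l=0 r=15: min(14,9)*15=135 best=135 *, r--
l=0 r=14: min(14,2)*14=28 best=135, r--
l=0 r=13: min(14,15)*13=182 best=182 *, l++
l=1 r=13: min(5,15)*12=60 best=182, l++
l=2 r=13: min(16,15)*11=165 best=182, r--
l=2 r=12: min(16,5)*10=50 best=182, r--
l=2 r=11: min(16,16)*9=144 best=182, r--
l=2 r=10: min(16,18)*8=128 best=182, l++
l=3 r=10: min(13,18)*7=91 best=182, l++
l=4 r=10: min(11,18)*6=66 best=182, l++

l=5, r=10, best area=182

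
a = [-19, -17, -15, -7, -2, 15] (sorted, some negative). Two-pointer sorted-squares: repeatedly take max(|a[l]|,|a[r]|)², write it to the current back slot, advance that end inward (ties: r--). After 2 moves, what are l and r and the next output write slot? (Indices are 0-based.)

l=2, r=5, next write slot=3

[0,5] |-19|>|15| out[5]=361 → l++
[1,5] |-17|>|15| out[4]=289 → l++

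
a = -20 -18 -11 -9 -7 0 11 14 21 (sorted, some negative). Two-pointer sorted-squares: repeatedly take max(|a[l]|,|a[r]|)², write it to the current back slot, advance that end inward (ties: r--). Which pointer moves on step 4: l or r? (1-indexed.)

l=1 r=9: |-20|<=|21| out[9]=441, r--
l=1 r=8: |-20|>|14| out[8]=400, l++
l=2 r=8: |-18|>|14| out[7]=324, l++
l=3 r=8: |-11|<=|14| out[6]=196, r--

r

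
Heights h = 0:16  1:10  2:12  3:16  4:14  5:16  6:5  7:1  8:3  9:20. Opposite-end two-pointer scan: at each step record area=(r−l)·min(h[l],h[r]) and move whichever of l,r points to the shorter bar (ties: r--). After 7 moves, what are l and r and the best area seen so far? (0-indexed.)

l=7, r=9, best area=144

[0,9] min(16,20)*9=144 best=144 * → l++
[1,9] min(10,20)*8=80 best=144 → l++
[2,9] min(12,20)*7=84 best=144 → l++
[3,9] min(16,20)*6=96 best=144 → l++
[4,9] min(14,20)*5=70 best=144 → l++
[5,9] min(16,20)*4=64 best=144 → l++
[6,9] min(5,20)*3=15 best=144 → l++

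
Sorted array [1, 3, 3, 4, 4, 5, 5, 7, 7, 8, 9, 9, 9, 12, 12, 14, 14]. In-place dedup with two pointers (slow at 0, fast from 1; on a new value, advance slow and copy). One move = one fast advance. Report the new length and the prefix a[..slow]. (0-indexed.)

slow=0 fast=1: a[fast]=3≠a[slow]=1 write a[1]=3, slow++,fast++
slow=1 fast=2: a[fast]=3=a[slow] dup, fast++
slow=1 fast=3: a[fast]=4≠a[slow]=3 write a[2]=4, slow++,fast++
slow=2 fast=4: a[fast]=4=a[slow] dup, fast++
slow=2 fast=5: a[fast]=5≠a[slow]=4 write a[3]=5, slow++,fast++
slow=3 fast=6: a[fast]=5=a[slow] dup, fast++
slow=3 fast=7: a[fast]=7≠a[slow]=5 write a[4]=7, slow++,fast++
slow=4 fast=8: a[fast]=7=a[slow] dup, fast++
slow=4 fast=9: a[fast]=8≠a[slow]=7 write a[5]=8, slow++,fast++
slow=5 fast=10: a[fast]=9≠a[slow]=8 write a[6]=9, slow++,fast++
slow=6 fast=11: a[fast]=9=a[slow] dup, fast++
slow=6 fast=12: a[fast]=9=a[slow] dup, fast++
slow=6 fast=13: a[fast]=12≠a[slow]=9 write a[7]=12, slow++,fast++
slow=7 fast=14: a[fast]=12=a[slow] dup, fast++
slow=7 fast=15: a[fast]=14≠a[slow]=12 write a[8]=14, slow++,fast++
slow=8 fast=16: a[fast]=14=a[slow] dup, fast++

length 9; prefix = [1, 3, 4, 5, 7, 8, 9, 12, 14]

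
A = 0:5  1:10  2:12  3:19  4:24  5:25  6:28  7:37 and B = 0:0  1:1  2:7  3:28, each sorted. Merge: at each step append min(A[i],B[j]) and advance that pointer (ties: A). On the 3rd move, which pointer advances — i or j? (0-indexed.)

i

i=0 j=0: A[i]=5>B[j]=0 take 0, j++
i=0 j=1: A[i]=5>B[j]=1 take 1, j++
i=0 j=2: A[i]=5<=B[j]=7 take 5, i++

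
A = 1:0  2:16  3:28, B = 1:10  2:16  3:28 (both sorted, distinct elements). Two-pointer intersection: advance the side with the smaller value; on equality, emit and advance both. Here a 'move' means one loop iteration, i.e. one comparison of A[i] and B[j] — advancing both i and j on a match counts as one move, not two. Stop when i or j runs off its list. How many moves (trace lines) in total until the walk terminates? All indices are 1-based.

i=1 j=1: 0<10, i++
i=2 j=1: 16>10, j++
i=2 j=2: 16==16 emit, i++,j++
i=3 j=3: 28==28 emit, i++,j++

4 moves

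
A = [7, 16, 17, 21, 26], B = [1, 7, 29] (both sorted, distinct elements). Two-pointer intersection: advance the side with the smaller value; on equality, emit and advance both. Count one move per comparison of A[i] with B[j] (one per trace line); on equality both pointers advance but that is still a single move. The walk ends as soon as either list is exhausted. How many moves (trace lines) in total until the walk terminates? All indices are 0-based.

i=0 j=0: 7>1, j++
i=0 j=1: 7==7 emit, i++,j++
i=1 j=2: 16<29, i++
i=2 j=2: 17<29, i++
i=3 j=2: 21<29, i++
i=4 j=2: 26<29, i++

6 moves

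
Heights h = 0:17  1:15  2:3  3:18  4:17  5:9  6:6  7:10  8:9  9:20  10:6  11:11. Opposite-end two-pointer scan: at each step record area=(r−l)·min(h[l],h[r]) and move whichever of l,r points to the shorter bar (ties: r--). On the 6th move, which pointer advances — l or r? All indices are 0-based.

l

[0,11] min(17,11)*11=121 best=121 * → r--
[0,10] min(17,6)*10=60 best=121 → r--
[0,9] min(17,20)*9=153 best=153 * → l++
[1,9] min(15,20)*8=120 best=153 → l++
[2,9] min(3,20)*7=21 best=153 → l++
[3,9] min(18,20)*6=108 best=153 → l++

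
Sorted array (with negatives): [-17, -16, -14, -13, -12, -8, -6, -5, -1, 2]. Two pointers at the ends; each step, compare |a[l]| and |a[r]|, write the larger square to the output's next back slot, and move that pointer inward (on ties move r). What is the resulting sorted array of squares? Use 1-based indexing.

[1, 4, 25, 36, 64, 144, 169, 196, 256, 289]

[1,10] |-17|>|2| out[10]=289 → l++
[2,10] |-16|>|2| out[9]=256 → l++
[3,10] |-14|>|2| out[8]=196 → l++
[4,10] |-13|>|2| out[7]=169 → l++
[5,10] |-12|>|2| out[6]=144 → l++
[6,10] |-8|>|2| out[5]=64 → l++
[7,10] |-6|>|2| out[4]=36 → l++
[8,10] |-5|>|2| out[3]=25 → l++
[9,10] |-1|<=|2| out[2]=4 → r--
[9,9] |-1|<=|-1| out[1]=1 → r--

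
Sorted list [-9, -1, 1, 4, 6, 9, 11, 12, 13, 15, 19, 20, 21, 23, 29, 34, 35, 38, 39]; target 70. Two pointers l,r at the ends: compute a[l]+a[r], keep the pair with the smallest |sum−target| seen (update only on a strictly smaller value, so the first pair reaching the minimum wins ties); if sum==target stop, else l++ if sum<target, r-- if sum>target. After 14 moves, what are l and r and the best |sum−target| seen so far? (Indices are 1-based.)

[1,19] -9+39=30 d=40 * → l++
[2,19] -1+39=38 d=32 * → l++
[3,19] 1+39=40 d=30 * → l++
[4,19] 4+39=43 d=27 * → l++
[5,19] 6+39=45 d=25 * → l++
[6,19] 9+39=48 d=22 * → l++
[7,19] 11+39=50 d=20 * → l++
[8,19] 12+39=51 d=19 * → l++
[9,19] 13+39=52 d=18 * → l++
[10,19] 15+39=54 d=16 * → l++
[11,19] 19+39=58 d=12 * → l++
[12,19] 20+39=59 d=11 * → l++
[13,19] 21+39=60 d=10 * → l++
[14,19] 23+39=62 d=8 * → l++

l=15, r=19, best |Δ|=8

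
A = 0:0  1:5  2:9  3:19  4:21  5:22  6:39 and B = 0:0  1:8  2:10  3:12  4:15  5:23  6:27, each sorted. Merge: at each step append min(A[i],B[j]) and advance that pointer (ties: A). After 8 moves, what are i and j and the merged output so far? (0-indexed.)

[i=0,j=0] A[i]=0<=B[j]=0 take 0 → i++
[i=1,j=0] A[i]=5>B[j]=0 take 0 → j++
[i=1,j=1] A[i]=5<=B[j]=8 take 5 → i++
[i=2,j=1] A[i]=9>B[j]=8 take 8 → j++
[i=2,j=2] A[i]=9<=B[j]=10 take 9 → i++
[i=3,j=2] A[i]=19>B[j]=10 take 10 → j++
[i=3,j=3] A[i]=19>B[j]=12 take 12 → j++
[i=3,j=4] A[i]=19>B[j]=15 take 15 → j++

i=3, j=5, merged so far=[0, 0, 5, 8, 9, 10, 12, 15]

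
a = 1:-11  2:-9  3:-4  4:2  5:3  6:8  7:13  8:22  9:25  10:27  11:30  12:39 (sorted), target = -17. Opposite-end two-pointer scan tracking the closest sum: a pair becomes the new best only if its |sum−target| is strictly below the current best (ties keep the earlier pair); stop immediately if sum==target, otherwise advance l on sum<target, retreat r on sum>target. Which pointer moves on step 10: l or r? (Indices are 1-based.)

r

l=1 r=12: -11+39=28 d=45 *, r--
l=1 r=11: -11+30=19 d=36 *, r--
l=1 r=10: -11+27=16 d=33 *, r--
l=1 r=9: -11+25=14 d=31 *, r--
l=1 r=8: -11+22=11 d=28 *, r--
l=1 r=7: -11+13=2 d=19 *, r--
l=1 r=6: -11+8=-3 d=14 *, r--
l=1 r=5: -11+3=-8 d=9 *, r--
l=1 r=4: -11+2=-9 d=8 *, r--
l=1 r=3: -11+-4=-15 d=2 *, r--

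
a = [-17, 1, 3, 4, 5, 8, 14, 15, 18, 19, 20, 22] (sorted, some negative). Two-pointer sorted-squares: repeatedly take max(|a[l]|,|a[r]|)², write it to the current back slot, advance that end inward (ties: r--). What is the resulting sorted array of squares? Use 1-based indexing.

[1, 9, 16, 25, 64, 196, 225, 289, 324, 361, 400, 484]

[1,12] |-17|<=|22| out[12]=484 → r--
[1,11] |-17|<=|20| out[11]=400 → r--
[1,10] |-17|<=|19| out[10]=361 → r--
[1,9] |-17|<=|18| out[9]=324 → r--
[1,8] |-17|>|15| out[8]=289 → l++
[2,8] |1|<=|15| out[7]=225 → r--
[2,7] |1|<=|14| out[6]=196 → r--
[2,6] |1|<=|8| out[5]=64 → r--
[2,5] |1|<=|5| out[4]=25 → r--
[2,4] |1|<=|4| out[3]=16 → r--
[2,3] |1|<=|3| out[2]=9 → r--
[2,2] |1|<=|1| out[1]=1 → r--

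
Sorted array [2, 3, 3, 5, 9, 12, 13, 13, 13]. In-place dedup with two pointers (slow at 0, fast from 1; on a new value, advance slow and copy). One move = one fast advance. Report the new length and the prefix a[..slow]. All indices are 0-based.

length 6; prefix = [2, 3, 5, 9, 12, 13]

(s=0,f=1) a[fast]=3≠a[slow]=2 write a[1]=3 → slow++,fast++
(s=1,f=2) a[fast]=3=a[slow] dup → fast++
(s=1,f=3) a[fast]=5≠a[slow]=3 write a[2]=5 → slow++,fast++
(s=2,f=4) a[fast]=9≠a[slow]=5 write a[3]=9 → slow++,fast++
(s=3,f=5) a[fast]=12≠a[slow]=9 write a[4]=12 → slow++,fast++
(s=4,f=6) a[fast]=13≠a[slow]=12 write a[5]=13 → slow++,fast++
(s=5,f=7) a[fast]=13=a[slow] dup → fast++
(s=5,f=8) a[fast]=13=a[slow] dup → fast++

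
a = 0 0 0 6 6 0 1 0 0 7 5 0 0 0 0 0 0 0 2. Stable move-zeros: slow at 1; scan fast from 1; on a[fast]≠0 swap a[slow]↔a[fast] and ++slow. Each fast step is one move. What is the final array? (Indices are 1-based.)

[6, 6, 1, 7, 5, 2, 0, 0, 0, 0, 0, 0, 0, 0, 0, 0, 0, 0, 0]

(s=1,f=1) a[fast]=0 → fast++
(s=1,f=2) a[fast]=0 → fast++
(s=1,f=3) a[fast]=0 → fast++
(s=1,f=4) a[fast]=6≠0 swap→a[1]=6 → slow++,fast++
(s=2,f=5) a[fast]=6≠0 swap→a[2]=6 → slow++,fast++
(s=3,f=6) a[fast]=0 → fast++
(s=3,f=7) a[fast]=1≠0 swap→a[3]=1 → slow++,fast++
(s=4,f=8) a[fast]=0 → fast++
(s=4,f=9) a[fast]=0 → fast++
(s=4,f=10) a[fast]=7≠0 swap→a[4]=7 → slow++,fast++
(s=5,f=11) a[fast]=5≠0 swap→a[5]=5 → slow++,fast++
(s=6,f=12) a[fast]=0 → fast++
(s=6,f=13) a[fast]=0 → fast++
(s=6,f=14) a[fast]=0 → fast++
(s=6,f=15) a[fast]=0 → fast++
(s=6,f=16) a[fast]=0 → fast++
(s=6,f=17) a[fast]=0 → fast++
(s=6,f=18) a[fast]=0 → fast++
(s=6,f=19) a[fast]=2≠0 swap→a[6]=2 → slow++,fast++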